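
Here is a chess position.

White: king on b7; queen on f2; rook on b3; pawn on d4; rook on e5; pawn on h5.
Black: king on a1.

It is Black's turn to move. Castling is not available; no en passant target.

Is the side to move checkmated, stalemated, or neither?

Black to move; black king on a1.
In check: no.
King squares — b1: attacked by Rb3; a2: attacked by Qf2; b2: attacked by Qf2.
Legal moves for Black: none.
Not in check and no legal moves → stalemate.

stalemate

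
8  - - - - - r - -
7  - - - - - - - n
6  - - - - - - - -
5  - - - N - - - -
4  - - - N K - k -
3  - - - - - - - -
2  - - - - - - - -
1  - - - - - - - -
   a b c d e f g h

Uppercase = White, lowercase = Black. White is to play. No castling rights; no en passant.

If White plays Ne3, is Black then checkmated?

no

After Ne3: black king on g4; in check: yes, from the white knight on e3.
Black has 5 legal replies: Kh5, Kg5, Kh4, Kh3, Kg3.
In check but a legal move exists → not checkmate.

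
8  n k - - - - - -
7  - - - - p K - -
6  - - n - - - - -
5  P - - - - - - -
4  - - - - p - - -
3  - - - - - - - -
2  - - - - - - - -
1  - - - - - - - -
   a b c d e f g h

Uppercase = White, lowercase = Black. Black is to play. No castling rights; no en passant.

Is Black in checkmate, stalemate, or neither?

neither

Black to move; black king on b8.
In check: no.
Legal moves for Black: Kc8, Kc7, Kb7, Ka7, Nc7, Nb6, Nd8+, Na7, Ne5+, Nxa5, Nd4, Nb4, e6, e3, e5.
Black has 15 legal moves and is not in check → neither.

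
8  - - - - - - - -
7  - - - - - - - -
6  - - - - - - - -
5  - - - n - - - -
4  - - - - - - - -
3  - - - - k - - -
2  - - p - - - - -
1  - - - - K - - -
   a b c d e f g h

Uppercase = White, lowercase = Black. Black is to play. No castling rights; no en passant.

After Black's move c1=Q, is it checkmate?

After c1=Q: white king on e1; in check: yes, from the black queen on c1.
King squares — d1: attacked by Qc1; f1: attacked by Qc1; d2: attacked by Qc1; e2: attacked by Ke3; f2: attacked by Ke3.
White has no legal moves → checkmate.

yes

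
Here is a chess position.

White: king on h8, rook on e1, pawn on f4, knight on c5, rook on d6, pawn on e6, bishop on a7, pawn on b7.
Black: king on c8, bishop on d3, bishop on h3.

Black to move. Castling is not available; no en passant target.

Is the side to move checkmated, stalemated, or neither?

Black to move; black king on c8.
In check: yes, from the white pawn on b7.
Legal moves for Black: Kc7.
Black is in check but has 1 legal move → neither.

neither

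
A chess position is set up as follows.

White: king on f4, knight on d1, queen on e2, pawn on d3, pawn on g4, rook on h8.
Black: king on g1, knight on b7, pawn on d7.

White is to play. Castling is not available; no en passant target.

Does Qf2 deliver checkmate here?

After Qf2: black king on g1; in check: yes, from the white queen on f2.
King squares — f1: attacked by Qf2; h1: attacked by Rh8; f2: attacked by Nd1; g2: attacked by Qf2; h2: attacked by Qf2.
Black has no legal moves → checkmate.

yes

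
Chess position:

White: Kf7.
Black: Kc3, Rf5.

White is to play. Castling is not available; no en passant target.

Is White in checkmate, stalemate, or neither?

White to move; white king on f7.
In check: yes, from the black rook on f5.
Legal moves for White: Kg8, Ke8, Kg7, Ke7, Kg6, Ke6.
White is in check but has 6 legal moves → neither.

neither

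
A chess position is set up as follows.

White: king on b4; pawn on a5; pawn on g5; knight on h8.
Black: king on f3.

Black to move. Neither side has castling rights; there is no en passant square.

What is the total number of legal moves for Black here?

Black to move; king on f3.
In check: no.
Legal moves: Kg4, Kf4, Ke4, Kg3, Ke3, Kg2, Kf2, Ke2.
Count: 8.

8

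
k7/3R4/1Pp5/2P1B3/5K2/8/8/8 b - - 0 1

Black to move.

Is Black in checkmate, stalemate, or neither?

stalemate

Black to move; black king on a8.
In check: no.
King squares — a7: attacked by Pb6; b7: attacked by Rd7; b8: attacked by Be5.
Legal moves for Black: none.
Not in check and no legal moves → stalemate.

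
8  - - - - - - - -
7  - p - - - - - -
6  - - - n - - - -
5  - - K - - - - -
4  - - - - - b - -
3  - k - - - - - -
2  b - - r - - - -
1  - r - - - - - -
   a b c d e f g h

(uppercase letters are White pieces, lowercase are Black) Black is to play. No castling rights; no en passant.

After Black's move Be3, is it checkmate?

yes

After Be3: white king on c5; in check: yes, from the black bishop on e3.
King squares — b4: attacked by Kb3; c4: attacked by Kb3; d4: attacked by Rd2; b5: attacked by Nd6; d5: attacked by Rd2; b6: attacked by Be3; c6: attacked by Pb7; d6: attacked by Rd2.
White has no legal moves → checkmate.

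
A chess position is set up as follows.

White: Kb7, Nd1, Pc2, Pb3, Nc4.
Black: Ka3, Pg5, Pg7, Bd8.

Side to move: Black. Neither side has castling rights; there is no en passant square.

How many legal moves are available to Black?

2

Black to move; king on a3.
In check: yes, from the white knight on c4.
Legal moves: Kb4, Ka2.
Count: 2.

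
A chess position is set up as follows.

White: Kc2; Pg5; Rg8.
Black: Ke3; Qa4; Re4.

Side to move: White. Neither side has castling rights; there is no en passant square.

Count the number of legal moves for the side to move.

4

White to move; king on c2.
In check: yes, from the black queen on a4.
Legal moves: Kc3, Kb2, Kc1, Kb1.
Count: 4.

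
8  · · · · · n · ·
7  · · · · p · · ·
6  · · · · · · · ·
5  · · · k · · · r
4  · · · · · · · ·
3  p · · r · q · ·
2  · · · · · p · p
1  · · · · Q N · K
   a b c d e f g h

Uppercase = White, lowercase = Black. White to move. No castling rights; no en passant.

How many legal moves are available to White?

White to move; king on h1.
In check: yes, from the black queen on f3.
Legal moves: none.
Count: 0.

0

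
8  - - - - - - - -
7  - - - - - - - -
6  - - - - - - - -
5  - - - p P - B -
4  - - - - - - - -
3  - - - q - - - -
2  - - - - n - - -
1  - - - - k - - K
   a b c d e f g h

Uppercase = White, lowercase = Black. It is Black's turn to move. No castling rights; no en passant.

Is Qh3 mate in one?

After Qh3: white king on h1; in check: yes, from the black queen on h3.
King squares — g1: attacked by Ne2; g2: attacked by Qh3; h2: attacked by Qh3.
White has no legal moves → checkmate.

yes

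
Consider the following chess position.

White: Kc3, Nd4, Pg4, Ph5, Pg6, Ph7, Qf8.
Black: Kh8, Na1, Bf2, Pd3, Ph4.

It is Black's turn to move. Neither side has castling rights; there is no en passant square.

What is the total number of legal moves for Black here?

Black to move; king on h8.
In check: yes, from the white queen on f8.
Legal moves: none.
Count: 0.

0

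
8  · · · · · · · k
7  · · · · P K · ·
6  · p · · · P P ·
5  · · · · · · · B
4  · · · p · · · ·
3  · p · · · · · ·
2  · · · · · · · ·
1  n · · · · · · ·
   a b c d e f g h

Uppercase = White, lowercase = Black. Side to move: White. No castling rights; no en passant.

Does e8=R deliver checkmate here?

yes

After e8=R: black king on h8; in check: yes, from the white rook on e8.
King squares — g7: attacked by Pf6; h7: attacked by Pg6; g8: attacked by Kf7.
Black has no legal moves → checkmate.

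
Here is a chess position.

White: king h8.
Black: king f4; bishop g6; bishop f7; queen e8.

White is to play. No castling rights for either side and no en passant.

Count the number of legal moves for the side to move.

White to move; king on h8.
In check: yes, from the black queen on e8.
Legal moves: Kg7.
Count: 1.

1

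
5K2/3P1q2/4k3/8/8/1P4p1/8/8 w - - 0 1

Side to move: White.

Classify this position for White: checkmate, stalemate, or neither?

checkmate

White to move; white king on f8.
In check: yes, from the black queen on f7.
King squares — e7: attacked by Ke6; f7: attacked by Ke6; g7: attacked by Qf7; e8: attacked by Qf7; g8: attacked by Qf7.
Legal moves for White: none.
In check with no legal moves → checkmate.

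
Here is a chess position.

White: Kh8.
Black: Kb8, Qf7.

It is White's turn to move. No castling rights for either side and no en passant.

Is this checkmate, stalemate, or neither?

stalemate

White to move; white king on h8.
In check: no.
King squares — g7: attacked by Qf7; h7: attacked by Qf7; g8: attacked by Qf7.
Legal moves for White: none.
Not in check and no legal moves → stalemate.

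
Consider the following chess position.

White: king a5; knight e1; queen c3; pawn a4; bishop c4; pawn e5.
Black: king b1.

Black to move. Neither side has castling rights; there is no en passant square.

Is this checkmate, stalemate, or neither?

stalemate

Black to move; black king on b1.
In check: no.
King squares — a1: attacked by Qc3; c1: attacked by Qc3; a2: attacked by Bc4; b2: attacked by Qc3; c2: attacked by Ne1.
Legal moves for Black: none.
Not in check and no legal moves → stalemate.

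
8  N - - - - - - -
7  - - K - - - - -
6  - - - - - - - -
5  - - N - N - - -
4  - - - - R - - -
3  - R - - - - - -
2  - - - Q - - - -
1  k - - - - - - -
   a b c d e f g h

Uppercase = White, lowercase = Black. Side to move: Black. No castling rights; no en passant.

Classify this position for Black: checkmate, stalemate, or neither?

Black to move; black king on a1.
In check: no.
King squares — b1: attacked by Rb3; a2: attacked by Qd2; b2: attacked by Qd2.
Legal moves for Black: none.
Not in check and no legal moves → stalemate.

stalemate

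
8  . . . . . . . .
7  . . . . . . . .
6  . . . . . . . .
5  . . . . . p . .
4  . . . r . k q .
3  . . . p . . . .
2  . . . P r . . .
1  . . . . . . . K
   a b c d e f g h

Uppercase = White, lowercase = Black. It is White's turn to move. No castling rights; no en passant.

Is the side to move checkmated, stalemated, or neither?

White to move; white king on h1.
In check: no.
King squares — g1: attacked by Qg4; g2: attacked by Re2; h2: attacked by Re2.
Legal moves for White: none.
Not in check and no legal moves → stalemate.

stalemate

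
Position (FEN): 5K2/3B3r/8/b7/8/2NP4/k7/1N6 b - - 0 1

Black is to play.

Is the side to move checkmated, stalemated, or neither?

neither

Black to move; black king on a2.
In check: yes, from the white knight on c3.
King squares — a1: available; b1: attacked by Nc3; b2: available; a3: attacked by Nb1; b3: available.
Legal moves for Black: Kb3, Kb2, Ka1, Bxc3.
Black is in check but has 4 legal moves → neither.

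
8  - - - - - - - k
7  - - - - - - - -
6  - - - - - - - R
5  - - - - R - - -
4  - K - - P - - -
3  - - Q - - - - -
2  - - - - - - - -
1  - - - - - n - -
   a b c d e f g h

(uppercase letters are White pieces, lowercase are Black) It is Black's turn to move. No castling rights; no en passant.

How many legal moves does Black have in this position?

2

Black to move; king on h8.
In check: yes, from the white rook on h6.
Legal moves: Kg8, Kg7.
Count: 2.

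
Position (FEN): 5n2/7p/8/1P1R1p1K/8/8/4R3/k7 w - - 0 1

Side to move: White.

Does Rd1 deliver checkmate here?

After Rd1: black king on a1; in check: yes, from the white rook on d1.
King squares — b1: attacked by Rd1; a2: attacked by Re2; b2: attacked by Re2.
Black has no legal moves → checkmate.

yes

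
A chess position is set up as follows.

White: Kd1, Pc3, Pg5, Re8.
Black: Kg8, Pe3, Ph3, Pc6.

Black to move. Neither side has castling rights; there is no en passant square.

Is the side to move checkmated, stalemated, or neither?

neither

Black to move; black king on g8.
In check: yes, from the white rook on e8.
King squares — f7: available; g7: available; h7: available; f8: attacked by Re8; h8: attacked by Re8.
Legal moves for Black: Kh7, Kg7, Kf7.
Black is in check but has 3 legal moves → neither.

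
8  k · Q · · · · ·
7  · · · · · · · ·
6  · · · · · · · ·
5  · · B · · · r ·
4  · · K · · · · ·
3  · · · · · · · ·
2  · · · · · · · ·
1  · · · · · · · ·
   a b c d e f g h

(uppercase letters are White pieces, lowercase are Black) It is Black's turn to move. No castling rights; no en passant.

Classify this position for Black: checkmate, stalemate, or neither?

Black to move; black king on a8.
In check: yes, from the white queen on c8.
King squares — a7: attacked by Bc5; b7: attacked by Qc8; b8: attacked by Qc8.
Legal moves for Black: none.
In check with no legal moves → checkmate.

checkmate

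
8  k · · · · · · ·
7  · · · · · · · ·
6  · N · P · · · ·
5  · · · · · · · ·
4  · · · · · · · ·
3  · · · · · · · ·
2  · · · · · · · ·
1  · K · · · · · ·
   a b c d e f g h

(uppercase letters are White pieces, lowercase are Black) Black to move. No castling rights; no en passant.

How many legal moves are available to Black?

Black to move; king on a8.
In check: yes, from the white knight on b6.
Legal moves: Kb8, Kb7, Ka7.
Count: 3.

3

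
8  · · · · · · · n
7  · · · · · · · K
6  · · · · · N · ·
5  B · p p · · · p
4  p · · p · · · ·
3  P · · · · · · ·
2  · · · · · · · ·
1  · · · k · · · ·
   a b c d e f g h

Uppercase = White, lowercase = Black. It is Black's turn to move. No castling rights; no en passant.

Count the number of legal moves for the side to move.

Black to move; king on d1.
In check: no.
Legal moves: Nf7, Ng6, Ke2, Kc2, Kc1, h4, c4, d3.
Count: 8.

8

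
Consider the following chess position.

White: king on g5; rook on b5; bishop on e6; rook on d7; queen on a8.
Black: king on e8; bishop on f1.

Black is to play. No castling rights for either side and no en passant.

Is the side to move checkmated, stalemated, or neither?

checkmate

Black to move; black king on e8.
In check: yes, from the white queen on a8.
King squares — d7: attacked by Be6; e7: attacked by Rd7; f7: attacked by Be6; d8: attacked by Rd7; f8: attacked by Qa8.
Legal moves for Black: none.
In check with no legal moves → checkmate.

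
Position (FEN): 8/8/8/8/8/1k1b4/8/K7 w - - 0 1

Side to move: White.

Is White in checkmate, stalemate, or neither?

stalemate

White to move; white king on a1.
In check: no.
King squares — b1: attacked by Bd3; a2: attacked by Kb3; b2: attacked by Kb3.
Legal moves for White: none.
Not in check and no legal moves → stalemate.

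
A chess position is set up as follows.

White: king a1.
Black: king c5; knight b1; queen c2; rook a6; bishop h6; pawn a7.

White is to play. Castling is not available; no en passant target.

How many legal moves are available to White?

0

White to move; king on a1.
In check: yes, from the black rook on a6.
Legal moves: none.
Count: 0.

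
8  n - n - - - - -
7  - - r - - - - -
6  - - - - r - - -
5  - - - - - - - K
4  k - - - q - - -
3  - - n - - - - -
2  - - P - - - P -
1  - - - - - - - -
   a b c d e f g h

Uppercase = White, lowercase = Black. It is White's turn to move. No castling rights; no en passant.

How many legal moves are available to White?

White to move; king on h5.
In check: no.
Legal moves: Kg5, g3, g4.
Count: 3.

3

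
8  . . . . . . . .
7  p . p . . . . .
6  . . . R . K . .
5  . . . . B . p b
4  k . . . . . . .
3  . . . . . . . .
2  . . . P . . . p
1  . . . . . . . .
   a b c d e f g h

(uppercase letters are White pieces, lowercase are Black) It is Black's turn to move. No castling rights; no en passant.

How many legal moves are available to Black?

Black to move; king on a4.
In check: no.
Legal moves: Be8, Bf7, Bg6, Bg4, Bf3, Be2, Bd1, Kb5, Ka5, Kb4, Kb3, Ka3, cxd6, c6, a6, g4, h1=Q, h1=R, h1=B, h1=N, c5, a5.
Count: 22.

22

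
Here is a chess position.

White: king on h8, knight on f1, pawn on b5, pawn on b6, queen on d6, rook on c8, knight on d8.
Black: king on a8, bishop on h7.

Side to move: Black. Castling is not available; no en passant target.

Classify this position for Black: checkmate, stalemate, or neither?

checkmate

Black to move; black king on a8.
In check: yes, from the white rook on c8.
King squares — a7: attacked by Pb6; b7: attacked by Nd8; b8: attacked by Qd6.
Legal moves for Black: none.
In check with no legal moves → checkmate.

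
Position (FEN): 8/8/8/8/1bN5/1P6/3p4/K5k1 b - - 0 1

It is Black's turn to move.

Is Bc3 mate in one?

After Bc3: white king on a1; in check: yes, from the black bishop on c3.
White has 3 legal replies: Ka2, Kb1, Nb2.
In check but a legal move exists → not checkmate.

no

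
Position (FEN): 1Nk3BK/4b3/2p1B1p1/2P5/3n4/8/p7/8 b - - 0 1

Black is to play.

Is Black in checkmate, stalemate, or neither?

Black to move; black king on c8.
In check: yes, from the white bishop on e6.
Legal moves for Black: Kd8, Kxb8, Kc7, Kb7, Nxe6.
Black is in check but has 5 legal moves → neither.

neither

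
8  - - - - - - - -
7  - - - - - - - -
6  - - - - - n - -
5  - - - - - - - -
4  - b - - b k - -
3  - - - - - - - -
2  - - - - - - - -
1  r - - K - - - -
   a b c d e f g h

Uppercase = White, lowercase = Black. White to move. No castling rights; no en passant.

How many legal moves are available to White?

White to move; king on d1.
In check: yes, from the black rook on a1.
Legal moves: Ke2.
Count: 1.

1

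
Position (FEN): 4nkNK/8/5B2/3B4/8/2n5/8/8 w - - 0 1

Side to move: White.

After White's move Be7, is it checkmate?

yes

After Be7: black king on f8; in check: yes, from the white bishop on e7.
King squares — e7: attacked by Ng8; f7: attacked by Bd5; g7: attacked by Kh8; e8: own knight; g8: attacked by Bd5.
Black has no legal moves → checkmate.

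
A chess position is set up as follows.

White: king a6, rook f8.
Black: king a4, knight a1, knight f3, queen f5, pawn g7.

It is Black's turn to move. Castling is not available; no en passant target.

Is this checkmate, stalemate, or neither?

Black to move; black king on a4.
In check: no.
Legal moves for Black include: Qxf8, Qc8+, Qh7, Qf7, Qd7, Qg6+, Qf6+, Qe6+, Qh5, Qg5, Qe5, Qd5, Qc5, Qb5+, Qa5+, Qg4, Qf4, Qe4, ... (list truncated; more exist).
Black has legal moves and is not in check → neither.

neither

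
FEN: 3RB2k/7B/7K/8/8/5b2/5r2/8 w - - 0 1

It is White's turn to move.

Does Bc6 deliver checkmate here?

yes

After Bc6: black king on h8; in check: yes, from the white rook on d8.
King squares — g7: attacked by Kh6; h7: attacked by Kh6; g8: attacked by Bh7.
Black has no legal moves → checkmate.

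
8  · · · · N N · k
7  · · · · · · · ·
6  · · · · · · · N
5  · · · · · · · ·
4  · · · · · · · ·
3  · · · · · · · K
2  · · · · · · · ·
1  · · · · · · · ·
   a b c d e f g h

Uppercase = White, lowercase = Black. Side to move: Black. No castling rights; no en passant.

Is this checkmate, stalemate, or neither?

stalemate

Black to move; black king on h8.
In check: no.
King squares — g7: attacked by Ne8; h7: attacked by Nf8; g8: attacked by Nh6.
Legal moves for Black: none.
Not in check and no legal moves → stalemate.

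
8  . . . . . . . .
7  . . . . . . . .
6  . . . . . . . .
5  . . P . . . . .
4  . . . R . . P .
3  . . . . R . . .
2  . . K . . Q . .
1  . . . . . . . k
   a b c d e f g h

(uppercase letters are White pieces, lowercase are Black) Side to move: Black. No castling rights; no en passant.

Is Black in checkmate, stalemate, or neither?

stalemate

Black to move; black king on h1.
In check: no.
King squares — g1: attacked by Qf2; g2: attacked by Qf2; h2: attacked by Qf2.
Legal moves for Black: none.
Not in check and no legal moves → stalemate.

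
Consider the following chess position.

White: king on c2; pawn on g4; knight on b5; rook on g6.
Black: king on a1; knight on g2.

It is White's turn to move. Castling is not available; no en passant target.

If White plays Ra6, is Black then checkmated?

After Ra6: black king on a1; in check: yes, from the white rook on a6.
King squares — b1: attacked by Kc2; a2: attacked by Ra6; b2: attacked by Kc2.
Black has no legal moves → checkmate.

yes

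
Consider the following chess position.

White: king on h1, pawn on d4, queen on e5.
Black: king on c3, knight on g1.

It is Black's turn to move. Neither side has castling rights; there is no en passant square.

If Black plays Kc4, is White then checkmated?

no

After Kc4: white king on h1; in check: no.
White is not in check, so this cannot be checkmate.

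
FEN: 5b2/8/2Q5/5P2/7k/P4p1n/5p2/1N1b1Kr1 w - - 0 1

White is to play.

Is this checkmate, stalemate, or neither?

checkmate

White to move; white king on f1.
In check: yes, from the black rook on g1.
King squares — e1: attacked by Rg1; g1: attacked by Pf2; e2: attacked by Bd1; f2: attacked by Nh3; g2: attacked by Rg1.
Legal moves for White: none.
In check with no legal moves → checkmate.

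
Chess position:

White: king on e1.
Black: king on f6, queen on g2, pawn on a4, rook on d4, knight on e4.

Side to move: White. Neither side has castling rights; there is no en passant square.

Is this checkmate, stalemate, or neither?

stalemate

White to move; white king on e1.
In check: no.
King squares — d1: attacked by Rd4; f1: attacked by Qg2; d2: attacked by Qg2; e2: attacked by Qg2; f2: attacked by Qg2.
Legal moves for White: none.
Not in check and no legal moves → stalemate.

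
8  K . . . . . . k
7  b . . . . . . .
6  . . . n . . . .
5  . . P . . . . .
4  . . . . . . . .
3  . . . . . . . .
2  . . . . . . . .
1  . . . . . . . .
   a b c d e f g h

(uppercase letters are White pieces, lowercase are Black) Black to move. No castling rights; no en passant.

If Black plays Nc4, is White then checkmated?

no

After Nc4: white king on a8; in check: no.
White is not in check, so this cannot be checkmate.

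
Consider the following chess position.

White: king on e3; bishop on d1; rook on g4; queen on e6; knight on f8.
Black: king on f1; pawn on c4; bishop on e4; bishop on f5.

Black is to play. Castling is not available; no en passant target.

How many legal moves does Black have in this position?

Black to move; king on f1.
In check: no.
Legal moves: Bh7, Bg6, Bxe6, Bxg4, Ba8, Bb7, Bc6, Bd5, Bf3, Bd3, Bg2, Bc2, Bh1, Bb1, Ke1, c3.
Count: 16.

16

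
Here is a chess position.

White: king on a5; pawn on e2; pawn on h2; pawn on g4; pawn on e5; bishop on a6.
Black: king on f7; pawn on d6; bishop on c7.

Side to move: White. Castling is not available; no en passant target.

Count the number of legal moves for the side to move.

White to move; king on a5.
In check: yes, from the black bishop on c7.
Legal moves: Kb5, Kb4, Ka4.
Count: 3.

3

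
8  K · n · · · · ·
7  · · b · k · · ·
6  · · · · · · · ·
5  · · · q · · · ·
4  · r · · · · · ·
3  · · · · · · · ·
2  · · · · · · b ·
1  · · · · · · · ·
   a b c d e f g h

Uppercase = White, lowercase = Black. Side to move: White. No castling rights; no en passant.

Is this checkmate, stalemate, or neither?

checkmate

White to move; white king on a8.
In check: yes, from the black queen on d5.
King squares — a7: attacked by Nc8; b7: attacked by Rb4; b8: attacked by Rb4.
Legal moves for White: none.
In check with no legal moves → checkmate.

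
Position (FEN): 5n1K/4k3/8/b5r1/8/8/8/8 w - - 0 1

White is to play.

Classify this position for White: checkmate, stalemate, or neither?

White to move; white king on h8.
In check: no.
King squares — g7: attacked by Rg5; h7: attacked by Nf8; g8: attacked by Rg5.
Legal moves for White: none.
Not in check and no legal moves → stalemate.

stalemate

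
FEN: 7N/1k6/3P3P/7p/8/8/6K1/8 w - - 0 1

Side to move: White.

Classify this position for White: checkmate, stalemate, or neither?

neither

White to move; white king on g2.
In check: no.
Legal moves for White: Nf7, Ng6, Kh3, Kg3, Kf3, Kh2, Kf2, Kh1, Kg1, Kf1, h7, d7.
White has 12 legal moves and is not in check → neither.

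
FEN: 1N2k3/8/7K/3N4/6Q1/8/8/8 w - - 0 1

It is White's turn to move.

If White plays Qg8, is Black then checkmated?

yes

After Qg8: black king on e8; in check: yes, from the white queen on g8.
King squares — d7: attacked by Nb8; e7: attacked by Nd5; f7: attacked by Qg8; d8: attacked by Qg8; f8: attacked by Qg8.
Black has no legal moves → checkmate.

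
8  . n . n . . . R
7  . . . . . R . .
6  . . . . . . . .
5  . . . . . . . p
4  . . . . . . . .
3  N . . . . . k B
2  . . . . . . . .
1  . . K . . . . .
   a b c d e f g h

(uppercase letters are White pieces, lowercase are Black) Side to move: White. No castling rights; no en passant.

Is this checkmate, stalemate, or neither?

White to move; white king on c1.
In check: no.
Legal moves for White include: Rg8+, Rhf8, Re8, Rxd8, Rhh7, Rh6, Rxh5, Rff8, Rfh7, Rg7+, Re7, Rd7, Rc7, Rb7, Ra7, Rf6, Rf5, Rf4, ... (list truncated; more exist).
White has legal moves and is not in check → neither.

neither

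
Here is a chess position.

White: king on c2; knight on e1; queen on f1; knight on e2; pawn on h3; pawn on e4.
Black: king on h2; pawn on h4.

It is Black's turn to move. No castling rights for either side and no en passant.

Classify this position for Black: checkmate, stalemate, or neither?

stalemate

Black to move; black king on h2.
In check: no.
King squares — g1: attacked by Qf1; h1: attacked by Qf1; g2: attacked by Ne1; g3: attacked by Ne2; h3: attacked by Qf1.
Legal moves for Black: none.
Not in check and no legal moves → stalemate.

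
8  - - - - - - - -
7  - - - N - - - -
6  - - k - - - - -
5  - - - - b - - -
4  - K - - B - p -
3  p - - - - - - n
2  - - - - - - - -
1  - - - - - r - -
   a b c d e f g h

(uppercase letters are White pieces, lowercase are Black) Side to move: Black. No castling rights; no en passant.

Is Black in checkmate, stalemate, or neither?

neither

Black to move; black king on c6.
In check: yes, from the white bishop on e4.
Legal moves for Black: Kxd7, Kc7, Kd6.
Black is in check but has 3 legal moves → neither.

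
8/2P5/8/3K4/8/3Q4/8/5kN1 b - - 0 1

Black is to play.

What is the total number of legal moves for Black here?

4

Black to move; king on f1.
In check: yes, from the white queen on d3.
Legal moves: Kg2, Kf2, Kxg1, Ke1.
Count: 4.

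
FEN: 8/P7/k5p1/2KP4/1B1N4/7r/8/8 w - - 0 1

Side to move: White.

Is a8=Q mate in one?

After a8=Q: black king on a6; in check: yes, from the white queen on a8.
King squares — a5: attacked by Bb4; b5: attacked by Nd4; b6: attacked by Kc5; a7: attacked by Qa8; b7: attacked by Qa8.
Black has no legal moves → checkmate.

yes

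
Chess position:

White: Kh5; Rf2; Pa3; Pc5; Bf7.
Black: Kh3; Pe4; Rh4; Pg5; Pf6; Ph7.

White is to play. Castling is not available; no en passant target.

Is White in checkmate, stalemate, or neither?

White to move; white king on h5.
In check: yes, from the black rook on h4.
King squares — g4: attacked by Kh3; h4: attacked by Kh3; g5: attacked by Pf6; g6: attacked by Ph7; h6: attacked by Rh4.
Legal moves for White: none.
In check with no legal moves → checkmate.

checkmate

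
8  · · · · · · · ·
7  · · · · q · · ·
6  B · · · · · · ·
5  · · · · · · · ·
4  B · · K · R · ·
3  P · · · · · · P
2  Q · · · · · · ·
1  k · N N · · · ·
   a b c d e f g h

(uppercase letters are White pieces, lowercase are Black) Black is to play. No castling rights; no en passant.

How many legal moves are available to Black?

Black to move; king on a1.
In check: yes, from the white queen on a2.
Legal moves: none.
Count: 0.

0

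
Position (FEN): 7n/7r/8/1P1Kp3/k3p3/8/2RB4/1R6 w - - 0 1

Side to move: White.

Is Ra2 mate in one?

After Ra2: black king on a4; in check: yes, from the white rook on a2.
King squares — a3: attacked by Ra2; b3: attacked by Rb1; b4: attacked by Rb1; a5: attacked by Ra2; b5: attacked by Rb1.
Black has no legal moves → checkmate.

yes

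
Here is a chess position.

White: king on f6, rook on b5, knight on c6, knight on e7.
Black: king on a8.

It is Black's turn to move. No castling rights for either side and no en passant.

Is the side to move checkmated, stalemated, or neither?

Black to move; black king on a8.
In check: no.
King squares — a7: attacked by Nc6; b7: attacked by Rb5; b8: attacked by Rb5.
Legal moves for Black: none.
Not in check and no legal moves → stalemate.

stalemate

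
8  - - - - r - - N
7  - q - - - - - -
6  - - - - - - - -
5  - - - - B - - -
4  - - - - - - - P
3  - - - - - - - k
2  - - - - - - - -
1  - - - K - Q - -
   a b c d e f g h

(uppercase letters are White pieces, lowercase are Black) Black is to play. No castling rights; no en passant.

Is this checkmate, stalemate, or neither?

Black to move; black king on h3.
In check: yes, from the white queen on f1.
King squares — g2: attacked by Qf1; h2: attacked by Be5; g3: attacked by Be5; g4: available; h4: available.
Legal moves for Black: Kxh4, Kg4, Qg2.
Black is in check but has 3 legal moves → neither.

neither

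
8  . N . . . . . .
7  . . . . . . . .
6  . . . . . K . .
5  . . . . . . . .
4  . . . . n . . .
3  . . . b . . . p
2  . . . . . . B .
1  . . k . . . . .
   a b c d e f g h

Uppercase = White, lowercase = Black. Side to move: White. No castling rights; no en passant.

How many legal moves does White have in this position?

8

White to move; king on f6.
In check: yes, from the black knight on e4.
Legal moves: Kg7, Kf7, Ke7, Kg6, Ke6, Kf5, Ke5, Bxe4.
Count: 8.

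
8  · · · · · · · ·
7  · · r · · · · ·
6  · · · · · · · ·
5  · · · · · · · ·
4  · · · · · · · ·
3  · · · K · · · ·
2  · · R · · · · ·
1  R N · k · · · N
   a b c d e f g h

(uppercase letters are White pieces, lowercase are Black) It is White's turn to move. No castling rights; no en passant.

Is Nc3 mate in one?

After Nc3: black king on d1; in check: yes, from the white rook on a1 and the white knight on c3.
King squares — c1: attacked by Ra1; e1: attacked by Ra1; c2: attacked by Kd3; d2: attacked by Rc2; e2: attacked by Rc2.
Black has no legal moves → checkmate.

yes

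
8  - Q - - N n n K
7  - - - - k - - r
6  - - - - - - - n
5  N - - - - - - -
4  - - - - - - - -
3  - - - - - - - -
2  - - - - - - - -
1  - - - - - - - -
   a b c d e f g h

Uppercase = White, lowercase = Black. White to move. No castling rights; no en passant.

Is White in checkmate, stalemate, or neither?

checkmate

White to move; white king on h8.
In check: yes, from the black rook on h7.
King squares — g7: attacked by Rh7; h7: attacked by Nf8; g8: attacked by Nh6.
Legal moves for White: none.
In check with no legal moves → checkmate.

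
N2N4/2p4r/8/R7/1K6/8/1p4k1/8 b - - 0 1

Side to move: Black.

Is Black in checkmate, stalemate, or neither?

Black to move; black king on g2.
In check: no.
Legal moves for Black include: Rh8, Rg7, Rf7, Re7, Rd7, Rh6, Rh5, Rh4+, Rh3, Rh2, Rh1, Kh3, Kg3, Kf3, Kh2, Kf2, Kh1, Kg1, ... (list truncated; more exist).
Black has legal moves and is not in check → neither.

neither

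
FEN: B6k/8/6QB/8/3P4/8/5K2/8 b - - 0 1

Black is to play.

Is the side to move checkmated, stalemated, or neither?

stalemate

Black to move; black king on h8.
In check: no.
King squares — g7: attacked by Qg6; h7: attacked by Qg6; g8: attacked by Qg6.
Legal moves for Black: none.
Not in check and no legal moves → stalemate.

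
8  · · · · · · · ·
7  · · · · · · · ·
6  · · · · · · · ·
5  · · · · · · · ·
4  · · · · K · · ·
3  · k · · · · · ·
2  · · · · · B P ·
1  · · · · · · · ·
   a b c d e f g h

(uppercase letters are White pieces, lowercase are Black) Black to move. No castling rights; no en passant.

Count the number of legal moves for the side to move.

Black to move; king on b3.
In check: no.
Legal moves: Kc4, Kb4, Ka4, Kc3, Ka3, Kc2, Kb2, Ka2.
Count: 8.

8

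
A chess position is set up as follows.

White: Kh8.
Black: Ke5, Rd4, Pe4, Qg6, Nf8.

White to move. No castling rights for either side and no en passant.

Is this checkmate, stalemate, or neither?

stalemate

White to move; white king on h8.
In check: no.
King squares — g7: attacked by Qg6; h7: attacked by Qg6; g8: attacked by Qg6.
Legal moves for White: none.
Not in check and no legal moves → stalemate.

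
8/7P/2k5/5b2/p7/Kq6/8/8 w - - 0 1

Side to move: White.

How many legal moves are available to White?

White to move; king on a3.
In check: yes, from the black queen on b3.
Legal moves: none.
Count: 0.

0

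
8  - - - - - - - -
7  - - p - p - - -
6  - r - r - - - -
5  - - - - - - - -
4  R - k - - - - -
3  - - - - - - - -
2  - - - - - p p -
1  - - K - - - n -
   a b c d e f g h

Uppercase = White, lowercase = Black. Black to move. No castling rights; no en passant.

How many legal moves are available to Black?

Black to move; king on c4.
In check: yes, from the white rook on a4.
Legal moves: Kd5, Kc5, Kb5, Kd3, Kc3, Kb3, Rb4.
Count: 7.

7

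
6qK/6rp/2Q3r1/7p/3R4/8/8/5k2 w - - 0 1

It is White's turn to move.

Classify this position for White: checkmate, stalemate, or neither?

White to move; white king on h8.
In check: yes, from the black queen on g8.
King squares — g7: attacked by Rg6; h7: attacked by Rg7; g8: attacked by Rg7.
Legal moves for White: none.
In check with no legal moves → checkmate.

checkmate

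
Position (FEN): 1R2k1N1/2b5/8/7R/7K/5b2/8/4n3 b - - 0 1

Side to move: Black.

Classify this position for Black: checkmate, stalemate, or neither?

Black to move; black king on e8.
In check: yes, from the white rook on b8.
King squares — d7: available; e7: attacked by Ng8; f7: available; d8: attacked by Rb8; f8: attacked by Rb8.
Legal moves for Black: Kf7, Kd7, Bd8+, Bxb8.
Black is in check but has 4 legal moves → neither.

neither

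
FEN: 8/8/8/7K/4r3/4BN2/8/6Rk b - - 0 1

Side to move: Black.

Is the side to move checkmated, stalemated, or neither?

checkmate

Black to move; black king on h1.
In check: yes, from the white rook on g1.
King squares — g1: attacked by Be3; g2: attacked by Rg1; h2: attacked by Nf3.
Legal moves for Black: none.
In check with no legal moves → checkmate.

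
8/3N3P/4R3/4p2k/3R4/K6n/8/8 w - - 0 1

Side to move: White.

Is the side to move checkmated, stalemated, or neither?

White to move; white king on a3.
In check: no.
Legal moves for White include: Nf8, Nb8, Nf6+, Nb6, Nxe5, Nc5, Re8, Re7, Rh6+, Rg6, Rf6, Red6, Rc6, Rb6, Ra6, Rxe5+, Rdd6, Rd5, ... (list truncated; more exist).
White has legal moves and is not in check → neither.

neither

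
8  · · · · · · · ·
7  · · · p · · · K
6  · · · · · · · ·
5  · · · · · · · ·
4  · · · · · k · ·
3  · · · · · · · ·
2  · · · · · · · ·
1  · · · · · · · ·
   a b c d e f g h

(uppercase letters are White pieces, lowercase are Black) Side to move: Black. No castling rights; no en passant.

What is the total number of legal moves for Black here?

Black to move; king on f4.
In check: no.
Legal moves: Kg5, Kf5, Ke5, Kg4, Ke4, Kg3, Kf3, Ke3, d6, d5.
Count: 10.

10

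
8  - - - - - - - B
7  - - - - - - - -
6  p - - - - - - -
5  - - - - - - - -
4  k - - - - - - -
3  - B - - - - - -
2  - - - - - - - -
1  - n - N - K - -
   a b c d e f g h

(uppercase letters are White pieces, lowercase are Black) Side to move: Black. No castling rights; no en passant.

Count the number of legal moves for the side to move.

Black to move; king on a4.
In check: yes, from the white bishop on b3.
Legal moves: Kb5, Ka5, Kb4, Kxb3, Ka3.
Count: 5.

5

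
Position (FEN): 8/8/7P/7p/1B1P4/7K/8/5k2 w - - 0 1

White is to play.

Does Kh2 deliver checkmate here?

After Kh2: black king on f1; in check: no.
Black is not in check, so this cannot be checkmate.

no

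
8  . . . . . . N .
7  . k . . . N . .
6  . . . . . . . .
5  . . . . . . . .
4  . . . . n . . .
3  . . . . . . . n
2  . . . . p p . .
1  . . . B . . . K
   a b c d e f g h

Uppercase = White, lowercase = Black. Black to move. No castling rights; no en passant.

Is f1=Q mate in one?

After f1=Q: white king on h1; in check: yes, from the black queen on f1.
White has 1 legal reply: Kh2.
In check but a legal move exists → not checkmate.

no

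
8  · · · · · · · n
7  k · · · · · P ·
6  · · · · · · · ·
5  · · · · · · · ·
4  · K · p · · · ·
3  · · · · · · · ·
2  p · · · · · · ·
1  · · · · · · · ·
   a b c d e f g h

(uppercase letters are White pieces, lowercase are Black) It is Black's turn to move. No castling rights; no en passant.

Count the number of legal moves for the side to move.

12

Black to move; king on a7.
In check: no.
Legal moves: Nf7, Ng6, Kb8, Ka8, Kb7, Kb6, Ka6, d3, a1=Q, a1=R, a1=B, a1=N.
Count: 12.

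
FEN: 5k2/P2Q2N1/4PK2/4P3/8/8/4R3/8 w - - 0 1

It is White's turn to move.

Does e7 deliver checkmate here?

After e7: black king on f8; in check: yes, from the white pawn on e7.
Black has 1 legal reply: Kg8.
In check but a legal move exists → not checkmate.

no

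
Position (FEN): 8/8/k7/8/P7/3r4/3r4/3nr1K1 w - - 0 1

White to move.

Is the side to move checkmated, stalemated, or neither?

White to move; white king on g1.
In check: yes, from the black rook on e1.
King squares — f1: attacked by Re1; h1: attacked by Re1; f2: attacked by Nd1; g2: attacked by Rd2; h2: attacked by Rd2.
Legal moves for White: none.
In check with no legal moves → checkmate.

checkmate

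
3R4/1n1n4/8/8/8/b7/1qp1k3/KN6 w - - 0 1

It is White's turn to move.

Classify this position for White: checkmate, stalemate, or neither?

checkmate

White to move; white king on a1.
In check: yes, from the black queen on b2.
King squares — b1: own knight; a2: attacked by Qb2; b2: attacked by Ba3.
Legal moves for White: none.
In check with no legal moves → checkmate.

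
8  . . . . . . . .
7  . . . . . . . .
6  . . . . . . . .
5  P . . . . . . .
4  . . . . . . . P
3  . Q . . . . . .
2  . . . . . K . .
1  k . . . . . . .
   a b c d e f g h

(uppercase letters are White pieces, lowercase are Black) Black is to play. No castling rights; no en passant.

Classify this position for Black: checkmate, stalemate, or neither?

Black to move; black king on a1.
In check: no.
King squares — b1: attacked by Qb3; a2: attacked by Qb3; b2: attacked by Qb3.
Legal moves for Black: none.
Not in check and no legal moves → stalemate.

stalemate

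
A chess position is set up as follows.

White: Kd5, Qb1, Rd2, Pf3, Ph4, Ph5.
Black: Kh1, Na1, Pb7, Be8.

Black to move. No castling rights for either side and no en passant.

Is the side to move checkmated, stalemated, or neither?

checkmate

Black to move; black king on h1.
In check: yes, from the white queen on b1.
King squares — g1: attacked by Qb1; g2: attacked by Rd2; h2: attacked by Rd2.
Legal moves for Black: none.
In check with no legal moves → checkmate.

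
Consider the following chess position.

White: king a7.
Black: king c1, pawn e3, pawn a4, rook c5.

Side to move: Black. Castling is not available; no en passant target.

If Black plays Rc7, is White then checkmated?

no

After Rc7: white king on a7; in check: yes, from the black rook on c7.
White has 4 legal replies: Kb8, Ka8, Kb6, Ka6.
In check but a legal move exists → not checkmate.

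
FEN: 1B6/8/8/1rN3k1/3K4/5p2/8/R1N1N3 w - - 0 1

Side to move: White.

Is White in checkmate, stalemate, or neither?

White to move; white king on d4.
In check: no.
Legal moves for White include: Bc7, Ba7, Bd6, Be5, Bf4+, Bg3, Bh2, Nd7, Nb7, Ne6+, Na6, Ne4+, Na4, N5d3, N5b3, Ke5, Kd5, Ke4, ... (list truncated; more exist).
White has legal moves and is not in check → neither.

neither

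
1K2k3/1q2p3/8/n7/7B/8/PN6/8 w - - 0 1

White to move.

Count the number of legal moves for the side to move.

0

White to move; king on b8.
In check: yes, from the black queen on b7.
Legal moves: none.
Count: 0.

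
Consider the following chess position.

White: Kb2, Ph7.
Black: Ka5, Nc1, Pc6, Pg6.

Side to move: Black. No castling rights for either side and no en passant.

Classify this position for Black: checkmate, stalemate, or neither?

neither

Black to move; black king on a5.
In check: no.
Legal moves for Black: Kb6, Ka6, Kb5, Kb4, Ka4, Nd3+, Nb3, Ne2, Na2, g5, c5.
Black has 11 legal moves and is not in check → neither.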